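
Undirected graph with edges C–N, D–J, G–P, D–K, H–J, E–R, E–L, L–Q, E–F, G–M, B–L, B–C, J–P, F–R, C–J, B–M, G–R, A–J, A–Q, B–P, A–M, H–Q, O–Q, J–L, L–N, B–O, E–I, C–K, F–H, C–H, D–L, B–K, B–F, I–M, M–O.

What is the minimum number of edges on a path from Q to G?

Level 0: Q
Level 1: A, H, L, O
Level 2: B, C, D, E, F, J, M, N
Level 3: G, I, K, P, R
G first appears at level 3.

3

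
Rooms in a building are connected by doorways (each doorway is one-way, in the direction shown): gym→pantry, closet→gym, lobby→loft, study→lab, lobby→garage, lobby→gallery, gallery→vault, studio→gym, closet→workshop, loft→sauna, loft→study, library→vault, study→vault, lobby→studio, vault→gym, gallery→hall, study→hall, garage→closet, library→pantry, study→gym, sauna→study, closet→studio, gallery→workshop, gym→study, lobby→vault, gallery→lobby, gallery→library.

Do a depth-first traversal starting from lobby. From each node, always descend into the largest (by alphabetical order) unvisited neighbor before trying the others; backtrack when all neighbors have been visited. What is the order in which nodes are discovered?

Visit lobby
lobby → vault
vault → gym
gym → study
study → lab
study → hall
gym → pantry
lobby → studio
lobby → loft
loft → sauna
lobby → garage
garage → closet
closet → workshop
lobby → gallery
gallery → library

lobby vault gym study lab hall pantry studio loft sauna garage closet workshop gallery library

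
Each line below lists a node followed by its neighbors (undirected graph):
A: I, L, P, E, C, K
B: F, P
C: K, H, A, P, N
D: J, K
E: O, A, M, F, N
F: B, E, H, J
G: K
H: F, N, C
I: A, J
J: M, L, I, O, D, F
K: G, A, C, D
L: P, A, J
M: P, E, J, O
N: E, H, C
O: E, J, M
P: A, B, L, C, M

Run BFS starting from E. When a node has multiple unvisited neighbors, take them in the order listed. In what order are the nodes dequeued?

Visit E; enqueue O, A, M, F, N → queue [O, A, M, F, N]
Visit O; enqueue J → queue [A, M, F, N, J]
Visit A; enqueue I, L, P, C, K → queue [M, F, N, J, I, L, P, C, K]
Visit M → queue [F, N, J, I, L, P, C, K]
Visit F; enqueue B, H → queue [N, J, I, L, P, C, K, B, H]
Visit N → queue [J, I, L, P, C, K, B, H]
Visit J; enqueue D → queue [I, L, P, C, K, B, H, D]
Visit I → queue [L, P, C, K, B, H, D]
Visit L → queue [P, C, K, B, H, D]
Visit P → queue [C, K, B, H, D]
Visit C → queue [K, B, H, D]
Visit K; enqueue G → queue [B, H, D, G]
Visit B → queue [H, D, G]
Visit H → queue [D, G]
Visit D → queue [G]
Visit G → queue []

E -> O -> A -> M -> F -> N -> J -> I -> L -> P -> C -> K -> B -> H -> D -> G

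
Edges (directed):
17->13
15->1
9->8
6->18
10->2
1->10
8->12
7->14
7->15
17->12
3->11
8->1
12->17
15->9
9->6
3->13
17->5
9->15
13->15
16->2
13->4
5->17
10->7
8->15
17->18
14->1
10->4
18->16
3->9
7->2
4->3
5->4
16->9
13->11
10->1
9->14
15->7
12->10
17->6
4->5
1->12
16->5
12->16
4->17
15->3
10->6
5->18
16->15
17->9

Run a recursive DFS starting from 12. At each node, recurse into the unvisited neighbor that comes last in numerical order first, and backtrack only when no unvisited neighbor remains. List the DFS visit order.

12, 17, 18, 16, 15, 9, 14, 1, 10, 7, 2, 6, 4, 5, 3, 13, 11, 8

Visit 12
12 → 17
17 → 18
18 → 16
16 → 15
15 → 9
9 → 14
14 → 1
1 → 10
10 → 7
7 → 2
10 → 6
10 → 4
4 → 5
4 → 3
3 → 13
13 → 11
9 → 8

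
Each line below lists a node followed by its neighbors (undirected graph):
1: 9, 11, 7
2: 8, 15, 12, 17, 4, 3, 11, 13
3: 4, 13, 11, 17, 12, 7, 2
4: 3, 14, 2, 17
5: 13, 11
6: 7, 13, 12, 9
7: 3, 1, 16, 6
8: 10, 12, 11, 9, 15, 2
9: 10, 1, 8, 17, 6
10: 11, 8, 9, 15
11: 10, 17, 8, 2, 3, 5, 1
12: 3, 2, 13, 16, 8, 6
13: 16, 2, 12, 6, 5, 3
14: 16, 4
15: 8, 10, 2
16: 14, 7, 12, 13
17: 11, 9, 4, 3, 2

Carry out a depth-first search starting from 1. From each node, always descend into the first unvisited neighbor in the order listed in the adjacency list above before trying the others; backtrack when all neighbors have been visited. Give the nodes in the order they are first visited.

Visit 1
1 → 9
9 → 10
10 → 11
11 → 17
17 → 4
4 → 3
3 → 13
13 → 16
16 → 14
16 → 7
7 → 6
6 → 12
12 → 2
2 → 8
8 → 15
13 → 5

1 -> 9 -> 10 -> 11 -> 17 -> 4 -> 3 -> 13 -> 16 -> 14 -> 7 -> 6 -> 12 -> 2 -> 8 -> 15 -> 5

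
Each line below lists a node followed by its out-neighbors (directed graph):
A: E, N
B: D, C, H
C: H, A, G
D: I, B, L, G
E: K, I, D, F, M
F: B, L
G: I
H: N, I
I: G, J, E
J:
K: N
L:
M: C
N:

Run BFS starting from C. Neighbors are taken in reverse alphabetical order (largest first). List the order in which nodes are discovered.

Visit C; enqueue H, G, A → queue [H, G, A]
Visit H; enqueue N, I → queue [G, A, N, I]
Visit G → queue [A, N, I]
Visit A; enqueue E → queue [N, I, E]
Visit N → queue [I, E]
Visit I; enqueue J → queue [E, J]
Visit E; enqueue M, K, F, D → queue [J, M, K, F, D]
Visit J → queue [M, K, F, D]
Visit M → queue [K, F, D]
Visit K → queue [F, D]
Visit F; enqueue L, B → queue [D, L, B]
Visit D → queue [L, B]
Visit L → queue [B]
Visit B → queue []

C H G A N I E J M K F D L B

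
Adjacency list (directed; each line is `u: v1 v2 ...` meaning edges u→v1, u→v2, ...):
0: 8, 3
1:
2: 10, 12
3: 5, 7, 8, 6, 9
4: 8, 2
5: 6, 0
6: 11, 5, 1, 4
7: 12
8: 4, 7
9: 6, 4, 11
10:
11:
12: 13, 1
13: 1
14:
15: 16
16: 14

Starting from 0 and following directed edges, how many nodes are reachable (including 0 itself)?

14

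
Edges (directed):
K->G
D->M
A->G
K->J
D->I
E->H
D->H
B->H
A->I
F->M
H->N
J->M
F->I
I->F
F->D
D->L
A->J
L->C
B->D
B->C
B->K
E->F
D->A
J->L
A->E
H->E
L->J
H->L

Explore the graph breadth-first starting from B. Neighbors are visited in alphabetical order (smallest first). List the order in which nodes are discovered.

Visit B; enqueue C, D, H, K → queue [C, D, H, K]
Visit C → queue [D, H, K]
Visit D; enqueue A, I, L, M → queue [H, K, A, I, L, M]
Visit H; enqueue E, N → queue [K, A, I, L, M, E, N]
Visit K; enqueue G, J → queue [A, I, L, M, E, N, G, J]
Visit A → queue [I, L, M, E, N, G, J]
Visit I; enqueue F → queue [L, M, E, N, G, J, F]
Visit L → queue [M, E, N, G, J, F]
Visit M → queue [E, N, G, J, F]
Visit E → queue [N, G, J, F]
Visit N → queue [G, J, F]
Visit G → queue [J, F]
Visit J → queue [F]
Visit F → queue []

B → C → D → H → K → A → I → L → M → E → N → G → J → F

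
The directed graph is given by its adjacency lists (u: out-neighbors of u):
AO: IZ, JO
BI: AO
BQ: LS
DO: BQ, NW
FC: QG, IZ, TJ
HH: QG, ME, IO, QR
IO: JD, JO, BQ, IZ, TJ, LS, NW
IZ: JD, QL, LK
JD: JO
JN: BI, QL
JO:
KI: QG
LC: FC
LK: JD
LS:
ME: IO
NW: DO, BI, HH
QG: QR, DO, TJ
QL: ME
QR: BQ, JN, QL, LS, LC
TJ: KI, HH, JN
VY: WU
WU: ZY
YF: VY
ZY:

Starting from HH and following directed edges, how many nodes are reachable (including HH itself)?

BFS from HH visits: HH, QG, ME, IO, QR, DO, TJ, JD, JO, BQ, IZ, LS, NW, JN, QL, LC, KI, LK, BI, FC, AO
Reachable nodes: 21 of 25 total.

21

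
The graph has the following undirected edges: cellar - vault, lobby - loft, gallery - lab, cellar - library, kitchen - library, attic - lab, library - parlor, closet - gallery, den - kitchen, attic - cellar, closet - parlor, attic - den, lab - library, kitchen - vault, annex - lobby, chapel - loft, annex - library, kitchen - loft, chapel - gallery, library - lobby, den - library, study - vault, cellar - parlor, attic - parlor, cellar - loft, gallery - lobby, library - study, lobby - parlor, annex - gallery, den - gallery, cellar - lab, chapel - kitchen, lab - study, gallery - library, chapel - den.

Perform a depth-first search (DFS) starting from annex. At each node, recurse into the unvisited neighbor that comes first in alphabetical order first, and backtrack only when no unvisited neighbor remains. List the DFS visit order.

annex, gallery, chapel, den, attic, cellar, lab, library, kitchen, loft, lobby, parlor, closet, vault, study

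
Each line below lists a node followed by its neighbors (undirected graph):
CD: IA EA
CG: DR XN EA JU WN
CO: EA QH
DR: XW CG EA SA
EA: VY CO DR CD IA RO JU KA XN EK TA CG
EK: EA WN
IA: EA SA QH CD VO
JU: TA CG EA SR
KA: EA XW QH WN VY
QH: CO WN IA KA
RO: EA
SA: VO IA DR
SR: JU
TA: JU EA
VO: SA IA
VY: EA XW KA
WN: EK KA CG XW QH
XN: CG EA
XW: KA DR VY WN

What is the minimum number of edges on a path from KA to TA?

Level 0: KA
Level 1: EA, QH, VY, WN, XW
Level 2: CD, CG, CO, DR, EK, IA, JU, RO, TA, XN
Level 3: SA, SR, VO
TA first appears at level 2.

2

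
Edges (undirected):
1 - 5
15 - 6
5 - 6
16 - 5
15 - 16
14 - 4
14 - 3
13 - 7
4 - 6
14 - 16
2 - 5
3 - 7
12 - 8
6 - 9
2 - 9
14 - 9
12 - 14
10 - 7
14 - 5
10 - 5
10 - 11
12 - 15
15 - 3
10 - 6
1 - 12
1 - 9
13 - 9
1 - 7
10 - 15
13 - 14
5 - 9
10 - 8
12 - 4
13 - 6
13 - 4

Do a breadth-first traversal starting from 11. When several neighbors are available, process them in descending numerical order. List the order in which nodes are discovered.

Visit 11; enqueue 10 → queue [10]
Visit 10; enqueue 15, 8, 7, 6, 5 → queue [15, 8, 7, 6, 5]
Visit 15; enqueue 16, 12, 3 → queue [8, 7, 6, 5, 16, 12, 3]
Visit 8 → queue [7, 6, 5, 16, 12, 3]
Visit 7; enqueue 13, 1 → queue [6, 5, 16, 12, 3, 13, 1]
Visit 6; enqueue 9, 4 → queue [5, 16, 12, 3, 13, 1, 9, 4]
Visit 5; enqueue 14, 2 → queue [16, 12, 3, 13, 1, 9, 4, 14, 2]
Visit 16 → queue [12, 3, 13, 1, 9, 4, 14, 2]
Visit 12 → queue [3, 13, 1, 9, 4, 14, 2]
Visit 3 → queue [13, 1, 9, 4, 14, 2]
Visit 13 → queue [1, 9, 4, 14, 2]
Visit 1 → queue [9, 4, 14, 2]
Visit 9 → queue [4, 14, 2]
Visit 4 → queue [14, 2]
Visit 14 → queue [2]
Visit 2 → queue []

11 -> 10 -> 15 -> 8 -> 7 -> 6 -> 5 -> 16 -> 12 -> 3 -> 13 -> 1 -> 9 -> 4 -> 14 -> 2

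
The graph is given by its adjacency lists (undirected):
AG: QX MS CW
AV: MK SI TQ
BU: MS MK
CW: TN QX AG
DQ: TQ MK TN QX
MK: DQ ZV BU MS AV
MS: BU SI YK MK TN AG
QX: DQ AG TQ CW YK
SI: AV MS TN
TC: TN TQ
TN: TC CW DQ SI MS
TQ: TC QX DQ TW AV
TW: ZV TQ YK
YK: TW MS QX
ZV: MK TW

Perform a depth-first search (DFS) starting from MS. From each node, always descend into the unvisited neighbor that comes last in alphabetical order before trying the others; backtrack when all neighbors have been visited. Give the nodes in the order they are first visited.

Visit MS
MS → YK
YK → TW
TW → ZV
ZV → MK
MK → DQ
DQ → TQ
TQ → TC
TC → TN
TN → SI
SI → AV
TN → CW
CW → QX
QX → AG
MK → BU

MS, YK, TW, ZV, MK, DQ, TQ, TC, TN, SI, AV, CW, QX, AG, BU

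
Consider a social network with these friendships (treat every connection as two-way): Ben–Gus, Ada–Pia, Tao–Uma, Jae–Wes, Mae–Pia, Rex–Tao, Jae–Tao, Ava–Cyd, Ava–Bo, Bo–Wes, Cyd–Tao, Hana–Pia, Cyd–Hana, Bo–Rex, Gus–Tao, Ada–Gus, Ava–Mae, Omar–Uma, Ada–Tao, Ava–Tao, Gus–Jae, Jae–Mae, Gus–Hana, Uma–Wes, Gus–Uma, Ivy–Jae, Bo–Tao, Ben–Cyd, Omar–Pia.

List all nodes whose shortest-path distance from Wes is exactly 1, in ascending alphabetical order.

Bo, Jae, Uma

Level 0: Wes
Level 1: Bo, Jae, Uma
Level 2: Ava, Gus, Ivy, Mae, Omar, Rex, Tao
Level 3: Ada, Ben, Cyd, Hana, Pia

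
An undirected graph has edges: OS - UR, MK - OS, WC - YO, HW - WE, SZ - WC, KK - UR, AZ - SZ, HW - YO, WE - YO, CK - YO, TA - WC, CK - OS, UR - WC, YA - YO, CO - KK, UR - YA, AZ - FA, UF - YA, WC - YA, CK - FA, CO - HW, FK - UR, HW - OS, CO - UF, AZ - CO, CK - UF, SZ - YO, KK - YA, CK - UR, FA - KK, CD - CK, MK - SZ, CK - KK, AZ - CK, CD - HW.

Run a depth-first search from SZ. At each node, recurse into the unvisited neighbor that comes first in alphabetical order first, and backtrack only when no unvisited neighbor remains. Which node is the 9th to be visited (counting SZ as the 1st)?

Visit SZ
SZ → AZ
AZ → CK
CK → CD
CD → HW
HW → CO
CO → KK
KK → FA
KK → UR
UR → FK
UR → OS
OS → MK
UR → WC
WC → TA
WC → YA
YA → UF
YA → YO
YO → WE

Visit order: SZ, AZ, CK, CD, HW, CO, KK, FA, UR, FK, OS, MK, WC, TA, YA, UF, YO, WE

UR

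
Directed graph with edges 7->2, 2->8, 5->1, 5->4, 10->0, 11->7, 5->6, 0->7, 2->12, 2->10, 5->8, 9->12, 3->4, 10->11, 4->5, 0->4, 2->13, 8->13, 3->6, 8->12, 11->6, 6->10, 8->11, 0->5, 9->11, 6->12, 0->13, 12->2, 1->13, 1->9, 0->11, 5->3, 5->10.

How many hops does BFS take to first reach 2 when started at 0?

Level 0: 0
Level 1: 4, 5, 7, 11, 13
Level 2: 1, 2, 3, 6, 8, 10
Level 3: 9, 12
2 first appears at level 2.

2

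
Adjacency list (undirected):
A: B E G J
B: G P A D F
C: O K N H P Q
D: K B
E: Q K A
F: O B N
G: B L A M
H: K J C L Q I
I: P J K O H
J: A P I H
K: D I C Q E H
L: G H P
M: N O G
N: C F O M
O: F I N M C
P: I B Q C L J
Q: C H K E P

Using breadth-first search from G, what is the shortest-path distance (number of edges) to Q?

Level 0: G
Level 1: A, B, L, M
Level 2: D, E, F, H, J, N, O, P
Level 3: C, I, K, Q
Q first appears at level 3.

3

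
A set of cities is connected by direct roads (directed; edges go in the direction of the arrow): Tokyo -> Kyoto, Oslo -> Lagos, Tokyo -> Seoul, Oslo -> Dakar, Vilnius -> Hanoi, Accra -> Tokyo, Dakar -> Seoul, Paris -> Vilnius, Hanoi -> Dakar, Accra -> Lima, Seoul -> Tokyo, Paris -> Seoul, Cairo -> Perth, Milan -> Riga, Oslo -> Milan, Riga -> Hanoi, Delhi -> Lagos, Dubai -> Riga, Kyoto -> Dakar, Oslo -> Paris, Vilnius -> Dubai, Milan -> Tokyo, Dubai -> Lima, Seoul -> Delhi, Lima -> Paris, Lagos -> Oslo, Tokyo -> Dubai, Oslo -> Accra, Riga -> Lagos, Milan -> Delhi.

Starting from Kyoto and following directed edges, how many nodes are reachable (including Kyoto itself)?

BFS from Kyoto visits: Kyoto, Dakar, Seoul, Delhi, Tokyo, Lagos, Dubai, Oslo, Lima, Riga, Accra, Milan, Paris, Hanoi, Vilnius
Reachable nodes: 15 of 17 total.

15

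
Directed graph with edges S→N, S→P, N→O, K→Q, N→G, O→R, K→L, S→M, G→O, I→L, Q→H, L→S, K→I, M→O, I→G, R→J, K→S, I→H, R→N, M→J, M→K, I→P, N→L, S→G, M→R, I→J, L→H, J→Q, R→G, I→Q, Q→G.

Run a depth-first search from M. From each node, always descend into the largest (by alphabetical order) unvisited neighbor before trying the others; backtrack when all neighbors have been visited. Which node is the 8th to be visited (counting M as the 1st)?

G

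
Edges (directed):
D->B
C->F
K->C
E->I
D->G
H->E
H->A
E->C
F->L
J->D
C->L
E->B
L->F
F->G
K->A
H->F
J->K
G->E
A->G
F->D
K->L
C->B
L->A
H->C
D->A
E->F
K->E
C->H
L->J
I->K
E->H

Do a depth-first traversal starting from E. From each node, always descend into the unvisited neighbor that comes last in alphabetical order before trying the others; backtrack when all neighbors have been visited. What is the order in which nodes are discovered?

E -> I -> K -> L -> J -> D -> G -> B -> A -> F -> C -> H

Visit E
E → I
I → K
K → L
L → J
J → D
D → G
D → B
D → A
L → F
K → C
C → H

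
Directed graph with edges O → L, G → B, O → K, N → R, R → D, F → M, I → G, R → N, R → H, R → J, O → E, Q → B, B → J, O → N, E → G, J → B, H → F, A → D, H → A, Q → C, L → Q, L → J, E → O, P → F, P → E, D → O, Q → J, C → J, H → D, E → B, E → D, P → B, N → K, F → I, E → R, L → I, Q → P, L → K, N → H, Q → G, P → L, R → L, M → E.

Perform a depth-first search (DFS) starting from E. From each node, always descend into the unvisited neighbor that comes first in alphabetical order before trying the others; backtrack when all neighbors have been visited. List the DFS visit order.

Visit E
E → B
B → J
E → D
D → O
O → K
O → L
L → I
I → G
L → Q
Q → C
Q → P
P → F
F → M
O → N
N → H
H → A
N → R

E -> B -> J -> D -> O -> K -> L -> I -> G -> Q -> C -> P -> F -> M -> N -> H -> A -> R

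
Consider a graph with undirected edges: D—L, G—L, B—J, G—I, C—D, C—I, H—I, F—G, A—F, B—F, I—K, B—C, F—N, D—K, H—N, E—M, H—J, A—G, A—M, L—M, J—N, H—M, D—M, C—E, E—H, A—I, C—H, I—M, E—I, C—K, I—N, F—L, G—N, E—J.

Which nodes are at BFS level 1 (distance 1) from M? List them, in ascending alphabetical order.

A, D, E, H, I, L

Level 0: M
Level 1: A, D, E, H, I, L
Level 2: C, F, G, J, K, N
Level 3: B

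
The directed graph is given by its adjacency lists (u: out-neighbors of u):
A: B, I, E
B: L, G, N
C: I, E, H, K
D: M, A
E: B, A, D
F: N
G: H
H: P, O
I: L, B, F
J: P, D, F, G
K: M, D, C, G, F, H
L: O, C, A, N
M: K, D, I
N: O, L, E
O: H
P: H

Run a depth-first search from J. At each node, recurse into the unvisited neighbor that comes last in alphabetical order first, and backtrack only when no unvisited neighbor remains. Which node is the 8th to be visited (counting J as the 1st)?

Visit J
J → P
P → H
H → O
J → G
J → F
F → N
N → L
L → C
C → K
K → M
M → I
I → B
M → D
D → A
A → E

Visit order: J, P, H, O, G, F, N, L, C, K, M, I, B, D, A, E

L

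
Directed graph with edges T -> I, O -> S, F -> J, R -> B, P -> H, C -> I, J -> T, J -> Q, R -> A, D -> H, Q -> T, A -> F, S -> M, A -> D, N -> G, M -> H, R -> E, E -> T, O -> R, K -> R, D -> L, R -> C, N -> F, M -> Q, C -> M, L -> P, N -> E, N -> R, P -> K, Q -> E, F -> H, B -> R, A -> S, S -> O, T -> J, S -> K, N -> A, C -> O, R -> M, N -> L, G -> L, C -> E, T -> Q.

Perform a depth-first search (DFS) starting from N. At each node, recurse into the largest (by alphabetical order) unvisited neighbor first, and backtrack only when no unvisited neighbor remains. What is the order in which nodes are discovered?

Visit N
N → R
R → M
M → Q
Q → T
T → J
T → I
Q → E
M → H
R → C
C → O
O → S
S → K
R → B
R → A
A → F
A → D
D → L
L → P
N → G

N R M Q T J I E H C O S K B A F D L P G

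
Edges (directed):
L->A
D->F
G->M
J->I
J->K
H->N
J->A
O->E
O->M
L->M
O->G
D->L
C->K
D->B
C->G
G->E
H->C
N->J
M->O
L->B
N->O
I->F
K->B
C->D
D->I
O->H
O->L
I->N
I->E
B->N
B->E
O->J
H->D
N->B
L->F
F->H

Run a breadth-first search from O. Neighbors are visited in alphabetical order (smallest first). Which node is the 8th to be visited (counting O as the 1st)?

C

Visit O; enqueue E, G, H, J, L, M → queue [E, G, H, J, L, M]
Visit E → queue [G, H, J, L, M]
Visit G → queue [H, J, L, M]
Visit H; enqueue C, D, N → queue [J, L, M, C, D, N]
Visit J; enqueue A, I, K → queue [L, M, C, D, N, A, I, K]
Visit L; enqueue B, F → queue [M, C, D, N, A, I, K, B, F]
Visit M → queue [C, D, N, A, I, K, B, F]
Visit C → queue [D, N, A, I, K, B, F]
Visit D → queue [N, A, I, K, B, F]
Visit N → queue [A, I, K, B, F]
Visit A → queue [I, K, B, F]
Visit I → queue [K, B, F]
Visit K → queue [B, F]
Visit B → queue [F]
Visit F → queue []

Visit order: O, E, G, H, J, L, M, C, D, N, A, I, K, B, F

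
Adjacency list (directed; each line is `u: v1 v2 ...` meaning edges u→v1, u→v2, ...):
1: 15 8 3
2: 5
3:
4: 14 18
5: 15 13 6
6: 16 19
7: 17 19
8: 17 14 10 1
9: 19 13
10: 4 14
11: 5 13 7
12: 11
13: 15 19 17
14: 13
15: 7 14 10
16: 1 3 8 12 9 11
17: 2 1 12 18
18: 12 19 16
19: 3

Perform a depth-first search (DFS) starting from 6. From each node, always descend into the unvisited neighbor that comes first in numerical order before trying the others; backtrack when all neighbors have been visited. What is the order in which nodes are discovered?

Visit 6
6 → 16
16 → 1
1 → 3
1 → 8
8 → 10
10 → 4
4 → 14
14 → 13
13 → 15
15 → 7
7 → 17
17 → 2
2 → 5
17 → 12
12 → 11
17 → 18
18 → 19
16 → 9

6, 16, 1, 3, 8, 10, 4, 14, 13, 15, 7, 17, 2, 5, 12, 11, 18, 19, 9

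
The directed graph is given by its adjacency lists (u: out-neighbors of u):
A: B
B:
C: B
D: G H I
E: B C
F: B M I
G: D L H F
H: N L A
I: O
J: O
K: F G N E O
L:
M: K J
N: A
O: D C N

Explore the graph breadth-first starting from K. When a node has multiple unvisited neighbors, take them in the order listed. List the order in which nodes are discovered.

K, F, G, N, E, O, B, M, I, D, L, H, A, C, J

Visit K; enqueue F, G, N, E, O → queue [F, G, N, E, O]
Visit F; enqueue B, M, I → queue [G, N, E, O, B, M, I]
Visit G; enqueue D, L, H → queue [N, E, O, B, M, I, D, L, H]
Visit N; enqueue A → queue [E, O, B, M, I, D, L, H, A]
Visit E; enqueue C → queue [O, B, M, I, D, L, H, A, C]
Visit O → queue [B, M, I, D, L, H, A, C]
Visit B → queue [M, I, D, L, H, A, C]
Visit M; enqueue J → queue [I, D, L, H, A, C, J]
Visit I → queue [D, L, H, A, C, J]
Visit D → queue [L, H, A, C, J]
Visit L → queue [H, A, C, J]
Visit H → queue [A, C, J]
Visit A → queue [C, J]
Visit C → queue [J]
Visit J → queue []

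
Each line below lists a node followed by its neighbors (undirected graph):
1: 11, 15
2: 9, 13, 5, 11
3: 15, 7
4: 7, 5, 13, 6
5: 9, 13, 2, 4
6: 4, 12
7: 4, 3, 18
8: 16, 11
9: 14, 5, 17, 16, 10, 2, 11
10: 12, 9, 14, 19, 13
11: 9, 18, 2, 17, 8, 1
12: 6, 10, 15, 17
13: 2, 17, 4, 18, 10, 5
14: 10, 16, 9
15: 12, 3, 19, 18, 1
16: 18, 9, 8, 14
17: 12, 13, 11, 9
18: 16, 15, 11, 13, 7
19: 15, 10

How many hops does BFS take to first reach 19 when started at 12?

Level 0: 12
Level 1: 6, 10, 15, 17
Level 2: 1, 3, 4, 9, 11, 13, 14, 18, 19
Level 3: 2, 5, 7, 8, 16
19 first appears at level 2.

2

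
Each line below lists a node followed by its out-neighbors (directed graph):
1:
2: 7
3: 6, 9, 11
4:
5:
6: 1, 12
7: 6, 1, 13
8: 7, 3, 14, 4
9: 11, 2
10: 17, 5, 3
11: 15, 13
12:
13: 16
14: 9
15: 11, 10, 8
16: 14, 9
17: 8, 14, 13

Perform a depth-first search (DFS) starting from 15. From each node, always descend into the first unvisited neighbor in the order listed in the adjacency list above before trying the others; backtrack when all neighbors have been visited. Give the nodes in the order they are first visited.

Visit 15
15 → 11
11 → 13
13 → 16
16 → 14
14 → 9
9 → 2
2 → 7
7 → 6
6 → 1
6 → 12
15 → 10
10 → 17
17 → 8
8 → 3
8 → 4
10 → 5

15, 11, 13, 16, 14, 9, 2, 7, 6, 1, 12, 10, 17, 8, 3, 4, 5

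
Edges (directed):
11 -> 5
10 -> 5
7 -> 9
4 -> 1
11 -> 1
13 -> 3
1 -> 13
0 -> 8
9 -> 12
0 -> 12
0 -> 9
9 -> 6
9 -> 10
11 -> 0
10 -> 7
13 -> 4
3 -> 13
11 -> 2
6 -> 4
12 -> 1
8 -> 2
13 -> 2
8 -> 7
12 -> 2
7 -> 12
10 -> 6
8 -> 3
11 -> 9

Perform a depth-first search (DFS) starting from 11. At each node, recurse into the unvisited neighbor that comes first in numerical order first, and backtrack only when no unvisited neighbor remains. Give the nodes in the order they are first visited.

Visit 11
11 → 0
0 → 8
8 → 2
8 → 3
3 → 13
13 → 4
4 → 1
8 → 7
7 → 9
9 → 6
9 → 10
10 → 5
9 → 12

11, 0, 8, 2, 3, 13, 4, 1, 7, 9, 6, 10, 5, 12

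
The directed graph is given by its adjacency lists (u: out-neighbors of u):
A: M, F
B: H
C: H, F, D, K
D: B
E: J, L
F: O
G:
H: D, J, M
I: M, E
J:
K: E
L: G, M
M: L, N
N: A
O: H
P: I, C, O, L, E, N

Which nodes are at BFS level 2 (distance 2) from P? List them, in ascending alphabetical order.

Level 0: P
Level 1: C, E, I, L, N, O
Level 2: A, D, F, G, H, J, K, M
Level 3: B

A, D, F, G, H, J, K, M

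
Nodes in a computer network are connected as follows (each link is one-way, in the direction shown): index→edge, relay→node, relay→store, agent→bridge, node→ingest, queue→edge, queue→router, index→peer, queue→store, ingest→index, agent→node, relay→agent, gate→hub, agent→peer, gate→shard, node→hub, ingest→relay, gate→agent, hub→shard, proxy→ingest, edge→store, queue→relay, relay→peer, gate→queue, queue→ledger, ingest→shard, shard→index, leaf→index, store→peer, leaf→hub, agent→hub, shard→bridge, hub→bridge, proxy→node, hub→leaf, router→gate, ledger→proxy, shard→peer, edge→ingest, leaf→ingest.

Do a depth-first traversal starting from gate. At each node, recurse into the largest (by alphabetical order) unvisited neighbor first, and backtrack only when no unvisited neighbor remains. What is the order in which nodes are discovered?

gate, shard, peer, index, edge, store, ingest, relay, node, hub, leaf, bridge, agent, queue, router, ledger, proxy

Visit gate
gate → shard
shard → peer
shard → index
index → edge
edge → store
edge → ingest
ingest → relay
relay → node
node → hub
hub → leaf
hub → bridge
relay → agent
gate → queue
queue → router
queue → ledger
ledger → proxy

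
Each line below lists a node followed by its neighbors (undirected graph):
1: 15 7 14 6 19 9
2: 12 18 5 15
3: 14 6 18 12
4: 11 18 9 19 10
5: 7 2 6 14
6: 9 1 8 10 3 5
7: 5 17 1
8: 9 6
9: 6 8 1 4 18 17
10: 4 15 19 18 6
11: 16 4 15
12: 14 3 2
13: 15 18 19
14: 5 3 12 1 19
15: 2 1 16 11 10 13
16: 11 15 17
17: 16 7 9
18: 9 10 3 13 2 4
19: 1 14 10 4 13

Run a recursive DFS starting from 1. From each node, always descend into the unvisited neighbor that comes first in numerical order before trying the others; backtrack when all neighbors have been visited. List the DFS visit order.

Visit 1
1 → 6
6 → 3
3 → 12
12 → 2
2 → 5
5 → 7
7 → 17
17 → 9
9 → 4
4 → 10
10 → 15
15 → 11
11 → 16
15 → 13
13 → 18
13 → 19
19 → 14
9 → 8

1 → 6 → 3 → 12 → 2 → 5 → 7 → 17 → 9 → 4 → 10 → 15 → 11 → 16 → 13 → 18 → 19 → 14 → 8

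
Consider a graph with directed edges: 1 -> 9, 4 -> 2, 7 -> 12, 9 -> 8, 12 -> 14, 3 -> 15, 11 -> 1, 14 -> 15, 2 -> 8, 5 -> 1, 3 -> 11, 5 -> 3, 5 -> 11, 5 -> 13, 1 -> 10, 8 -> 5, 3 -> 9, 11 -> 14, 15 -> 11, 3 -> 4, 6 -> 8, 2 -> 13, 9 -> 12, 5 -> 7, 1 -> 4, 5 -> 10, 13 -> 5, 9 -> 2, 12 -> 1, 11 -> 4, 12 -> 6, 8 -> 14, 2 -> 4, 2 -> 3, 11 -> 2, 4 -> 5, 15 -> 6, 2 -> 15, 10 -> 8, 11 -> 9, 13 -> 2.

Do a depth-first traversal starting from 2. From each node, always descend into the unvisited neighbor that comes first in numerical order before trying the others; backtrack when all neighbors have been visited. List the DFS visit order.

2, 3, 4, 5, 1, 9, 8, 14, 15, 6, 11, 12, 10, 7, 13

Visit 2
2 → 3
3 → 4
4 → 5
5 → 1
1 → 9
9 → 8
8 → 14
14 → 15
15 → 6
15 → 11
9 → 12
1 → 10
5 → 7
5 → 13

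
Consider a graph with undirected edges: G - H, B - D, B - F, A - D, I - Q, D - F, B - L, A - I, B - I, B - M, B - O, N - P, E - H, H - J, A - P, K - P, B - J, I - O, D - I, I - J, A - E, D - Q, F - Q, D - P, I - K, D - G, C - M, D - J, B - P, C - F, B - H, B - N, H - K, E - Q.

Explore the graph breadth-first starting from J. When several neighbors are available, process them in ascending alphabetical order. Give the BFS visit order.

Visit J; enqueue B, D, H, I → queue [B, D, H, I]
Visit B; enqueue F, L, M, N, O, P → queue [D, H, I, F, L, M, N, O, P]
Visit D; enqueue A, G, Q → queue [H, I, F, L, M, N, O, P, A, G, Q]
Visit H; enqueue E, K → queue [I, F, L, M, N, O, P, A, G, Q, E, K]
Visit I → queue [F, L, M, N, O, P, A, G, Q, E, K]
Visit F; enqueue C → queue [L, M, N, O, P, A, G, Q, E, K, C]
Visit L → queue [M, N, O, P, A, G, Q, E, K, C]
Visit M → queue [N, O, P, A, G, Q, E, K, C]
Visit N → queue [O, P, A, G, Q, E, K, C]
Visit O → queue [P, A, G, Q, E, K, C]
Visit P → queue [A, G, Q, E, K, C]
Visit A → queue [G, Q, E, K, C]
Visit G → queue [Q, E, K, C]
Visit Q → queue [E, K, C]
Visit E → queue [K, C]
Visit K → queue [C]
Visit C → queue []

J B D H I F L M N O P A G Q E K C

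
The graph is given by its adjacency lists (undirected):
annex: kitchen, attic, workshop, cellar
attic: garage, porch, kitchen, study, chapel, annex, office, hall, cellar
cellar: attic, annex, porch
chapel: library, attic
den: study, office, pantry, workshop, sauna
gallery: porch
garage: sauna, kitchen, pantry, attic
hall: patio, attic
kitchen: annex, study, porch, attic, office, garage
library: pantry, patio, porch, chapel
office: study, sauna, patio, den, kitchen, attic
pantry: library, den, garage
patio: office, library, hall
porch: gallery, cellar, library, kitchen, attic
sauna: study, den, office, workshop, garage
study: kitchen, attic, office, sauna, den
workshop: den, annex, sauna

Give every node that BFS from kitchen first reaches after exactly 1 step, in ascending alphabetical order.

Level 0: kitchen
Level 1: annex, attic, garage, office, porch, study
Level 2: cellar, chapel, den, gallery, hall, library, pantry, patio, sauna, workshop

annex, attic, garage, office, porch, study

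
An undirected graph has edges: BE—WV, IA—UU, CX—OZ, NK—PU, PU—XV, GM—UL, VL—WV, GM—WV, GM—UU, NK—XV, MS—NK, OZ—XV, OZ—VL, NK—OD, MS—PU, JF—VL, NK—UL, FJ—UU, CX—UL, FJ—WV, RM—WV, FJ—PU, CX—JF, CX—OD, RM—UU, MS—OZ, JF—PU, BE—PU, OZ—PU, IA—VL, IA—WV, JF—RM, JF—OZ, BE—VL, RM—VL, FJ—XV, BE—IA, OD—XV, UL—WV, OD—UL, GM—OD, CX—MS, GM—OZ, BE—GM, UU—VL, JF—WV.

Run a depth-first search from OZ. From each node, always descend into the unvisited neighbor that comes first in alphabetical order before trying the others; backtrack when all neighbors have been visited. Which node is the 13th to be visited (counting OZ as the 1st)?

UU

Visit OZ
OZ → CX
CX → JF
JF → PU
PU → BE
BE → GM
GM → OD
OD → NK
NK → MS
NK → UL
UL → WV
WV → FJ
FJ → UU
UU → IA
IA → VL
VL → RM
FJ → XV

Visit order: OZ, CX, JF, PU, BE, GM, OD, NK, MS, UL, WV, FJ, UU, IA, VL, RM, XV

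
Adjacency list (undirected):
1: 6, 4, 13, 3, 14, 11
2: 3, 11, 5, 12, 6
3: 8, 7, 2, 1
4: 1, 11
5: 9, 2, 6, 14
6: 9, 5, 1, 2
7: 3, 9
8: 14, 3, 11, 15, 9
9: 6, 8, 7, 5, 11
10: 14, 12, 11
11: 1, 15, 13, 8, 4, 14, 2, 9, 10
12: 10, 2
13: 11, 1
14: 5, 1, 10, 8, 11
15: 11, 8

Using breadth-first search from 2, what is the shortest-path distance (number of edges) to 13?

2

Level 0: 2
Level 1: 3, 5, 6, 11, 12
Level 2: 1, 4, 7, 8, 9, 10, 13, 14, 15
13 first appears at level 2.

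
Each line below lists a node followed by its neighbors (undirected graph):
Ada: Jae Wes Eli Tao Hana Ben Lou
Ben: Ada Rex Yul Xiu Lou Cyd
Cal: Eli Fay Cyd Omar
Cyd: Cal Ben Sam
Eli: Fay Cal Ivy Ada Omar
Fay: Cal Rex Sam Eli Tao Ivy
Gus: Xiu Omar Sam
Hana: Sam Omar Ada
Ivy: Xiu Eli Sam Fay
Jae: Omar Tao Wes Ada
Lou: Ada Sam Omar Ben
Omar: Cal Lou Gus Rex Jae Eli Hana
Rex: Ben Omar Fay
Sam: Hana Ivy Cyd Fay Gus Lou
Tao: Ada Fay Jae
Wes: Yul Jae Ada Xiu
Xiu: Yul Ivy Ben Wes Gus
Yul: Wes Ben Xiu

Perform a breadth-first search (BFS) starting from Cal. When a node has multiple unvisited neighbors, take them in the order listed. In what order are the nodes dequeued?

Cal, Eli, Fay, Cyd, Omar, Ivy, Ada, Rex, Sam, Tao, Ben, Lou, Gus, Jae, Hana, Xiu, Wes, Yul

Visit Cal; enqueue Eli, Fay, Cyd, Omar → queue [Eli, Fay, Cyd, Omar]
Visit Eli; enqueue Ivy, Ada → queue [Fay, Cyd, Omar, Ivy, Ada]
Visit Fay; enqueue Rex, Sam, Tao → queue [Cyd, Omar, Ivy, Ada, Rex, Sam, Tao]
Visit Cyd; enqueue Ben → queue [Omar, Ivy, Ada, Rex, Sam, Tao, Ben]
Visit Omar; enqueue Lou, Gus, Jae, Hana → queue [Ivy, Ada, Rex, Sam, Tao, Ben, Lou, Gus, Jae, Hana]
Visit Ivy; enqueue Xiu → queue [Ada, Rex, Sam, Tao, Ben, Lou, Gus, Jae, Hana, Xiu]
Visit Ada; enqueue Wes → queue [Rex, Sam, Tao, Ben, Lou, Gus, Jae, Hana, Xiu, Wes]
Visit Rex → queue [Sam, Tao, Ben, Lou, Gus, Jae, Hana, Xiu, Wes]
Visit Sam → queue [Tao, Ben, Lou, Gus, Jae, Hana, Xiu, Wes]
Visit Tao → queue [Ben, Lou, Gus, Jae, Hana, Xiu, Wes]
Visit Ben; enqueue Yul → queue [Lou, Gus, Jae, Hana, Xiu, Wes, Yul]
Visit Lou → queue [Gus, Jae, Hana, Xiu, Wes, Yul]
Visit Gus → queue [Jae, Hana, Xiu, Wes, Yul]
Visit Jae → queue [Hana, Xiu, Wes, Yul]
Visit Hana → queue [Xiu, Wes, Yul]
Visit Xiu → queue [Wes, Yul]
Visit Wes → queue [Yul]
Visit Yul → queue []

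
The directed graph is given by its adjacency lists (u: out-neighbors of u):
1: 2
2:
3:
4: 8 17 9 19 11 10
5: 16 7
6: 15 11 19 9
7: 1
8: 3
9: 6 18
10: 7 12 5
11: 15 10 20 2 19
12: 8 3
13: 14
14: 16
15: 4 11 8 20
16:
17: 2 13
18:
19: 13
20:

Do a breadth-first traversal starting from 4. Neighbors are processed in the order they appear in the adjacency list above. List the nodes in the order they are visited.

4 → 8 → 17 → 9 → 19 → 11 → 10 → 3 → 2 → 13 → 6 → 18 → 15 → 20 → 7 → 12 → 5 → 14 → 1 → 16

Visit 4; enqueue 8, 17, 9, 19, 11, 10 → queue [8, 17, 9, 19, 11, 10]
Visit 8; enqueue 3 → queue [17, 9, 19, 11, 10, 3]
Visit 17; enqueue 2, 13 → queue [9, 19, 11, 10, 3, 2, 13]
Visit 9; enqueue 6, 18 → queue [19, 11, 10, 3, 2, 13, 6, 18]
Visit 19 → queue [11, 10, 3, 2, 13, 6, 18]
Visit 11; enqueue 15, 20 → queue [10, 3, 2, 13, 6, 18, 15, 20]
Visit 10; enqueue 7, 12, 5 → queue [3, 2, 13, 6, 18, 15, 20, 7, 12, 5]
Visit 3 → queue [2, 13, 6, 18, 15, 20, 7, 12, 5]
Visit 2 → queue [13, 6, 18, 15, 20, 7, 12, 5]
Visit 13; enqueue 14 → queue [6, 18, 15, 20, 7, 12, 5, 14]
Visit 6 → queue [18, 15, 20, 7, 12, 5, 14]
Visit 18 → queue [15, 20, 7, 12, 5, 14]
Visit 15 → queue [20, 7, 12, 5, 14]
Visit 20 → queue [7, 12, 5, 14]
Visit 7; enqueue 1 → queue [12, 5, 14, 1]
Visit 12 → queue [5, 14, 1]
Visit 5; enqueue 16 → queue [14, 1, 16]
Visit 14 → queue [1, 16]
Visit 1 → queue [16]
Visit 16 → queue []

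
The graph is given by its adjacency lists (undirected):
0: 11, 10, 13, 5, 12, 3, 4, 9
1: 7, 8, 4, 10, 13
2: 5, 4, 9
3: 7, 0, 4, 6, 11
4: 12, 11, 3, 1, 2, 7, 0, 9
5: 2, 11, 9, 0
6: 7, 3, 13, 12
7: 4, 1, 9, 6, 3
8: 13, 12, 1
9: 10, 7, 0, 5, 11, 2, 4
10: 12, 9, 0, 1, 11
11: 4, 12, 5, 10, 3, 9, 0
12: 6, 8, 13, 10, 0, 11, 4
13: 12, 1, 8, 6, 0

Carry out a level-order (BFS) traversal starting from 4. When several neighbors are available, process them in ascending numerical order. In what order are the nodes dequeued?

4 → 0 → 1 → 2 → 3 → 7 → 9 → 11 → 12 → 5 → 10 → 13 → 8 → 6

Visit 4; enqueue 0, 1, 2, 3, 7, 9, 11, 12 → queue [0, 1, 2, 3, 7, 9, 11, 12]
Visit 0; enqueue 5, 10, 13 → queue [1, 2, 3, 7, 9, 11, 12, 5, 10, 13]
Visit 1; enqueue 8 → queue [2, 3, 7, 9, 11, 12, 5, 10, 13, 8]
Visit 2 → queue [3, 7, 9, 11, 12, 5, 10, 13, 8]
Visit 3; enqueue 6 → queue [7, 9, 11, 12, 5, 10, 13, 8, 6]
Visit 7 → queue [9, 11, 12, 5, 10, 13, 8, 6]
Visit 9 → queue [11, 12, 5, 10, 13, 8, 6]
Visit 11 → queue [12, 5, 10, 13, 8, 6]
Visit 12 → queue [5, 10, 13, 8, 6]
Visit 5 → queue [10, 13, 8, 6]
Visit 10 → queue [13, 8, 6]
Visit 13 → queue [8, 6]
Visit 8 → queue [6]
Visit 6 → queue []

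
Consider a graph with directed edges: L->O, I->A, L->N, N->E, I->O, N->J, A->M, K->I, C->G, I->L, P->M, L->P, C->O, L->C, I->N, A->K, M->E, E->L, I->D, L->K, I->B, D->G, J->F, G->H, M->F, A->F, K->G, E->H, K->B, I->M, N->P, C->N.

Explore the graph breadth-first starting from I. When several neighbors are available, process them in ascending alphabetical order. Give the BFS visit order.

Visit I; enqueue A, B, D, L, M, N, O → queue [A, B, D, L, M, N, O]
Visit A; enqueue F, K → queue [B, D, L, M, N, O, F, K]
Visit B → queue [D, L, M, N, O, F, K]
Visit D; enqueue G → queue [L, M, N, O, F, K, G]
Visit L; enqueue C, P → queue [M, N, O, F, K, G, C, P]
Visit M; enqueue E → queue [N, O, F, K, G, C, P, E]
Visit N; enqueue J → queue [O, F, K, G, C, P, E, J]
Visit O → queue [F, K, G, C, P, E, J]
Visit F → queue [K, G, C, P, E, J]
Visit K → queue [G, C, P, E, J]
Visit G; enqueue H → queue [C, P, E, J, H]
Visit C → queue [P, E, J, H]
Visit P → queue [E, J, H]
Visit E → queue [J, H]
Visit J → queue [H]
Visit H → queue []

I, A, B, D, L, M, N, O, F, K, G, C, P, E, J, H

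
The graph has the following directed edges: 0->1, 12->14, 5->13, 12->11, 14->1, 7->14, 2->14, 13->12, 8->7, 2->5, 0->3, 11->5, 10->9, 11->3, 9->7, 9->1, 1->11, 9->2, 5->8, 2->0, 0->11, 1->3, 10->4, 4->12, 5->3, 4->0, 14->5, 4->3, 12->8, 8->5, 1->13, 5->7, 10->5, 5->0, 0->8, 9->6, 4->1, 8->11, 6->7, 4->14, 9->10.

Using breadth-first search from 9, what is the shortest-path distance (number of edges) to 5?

Level 0: 9
Level 1: 1, 2, 6, 7, 10
Level 2: 0, 3, 4, 5, 11, 13, 14
Level 3: 8, 12
5 first appears at level 2.

2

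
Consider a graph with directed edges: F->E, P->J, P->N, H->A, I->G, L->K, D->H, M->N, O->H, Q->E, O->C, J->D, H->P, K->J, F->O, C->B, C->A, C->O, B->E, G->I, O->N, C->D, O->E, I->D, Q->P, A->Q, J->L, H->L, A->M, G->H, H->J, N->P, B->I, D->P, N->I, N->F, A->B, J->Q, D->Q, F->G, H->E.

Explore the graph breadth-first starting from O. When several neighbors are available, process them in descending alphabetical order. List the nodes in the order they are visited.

Visit O; enqueue N, H, E, C → queue [N, H, E, C]
Visit N; enqueue P, I, F → queue [H, E, C, P, I, F]
Visit H; enqueue L, J, A → queue [E, C, P, I, F, L, J, A]
Visit E → queue [C, P, I, F, L, J, A]
Visit C; enqueue D, B → queue [P, I, F, L, J, A, D, B]
Visit P → queue [I, F, L, J, A, D, B]
Visit I; enqueue G → queue [F, L, J, A, D, B, G]
Visit F → queue [L, J, A, D, B, G]
Visit L; enqueue K → queue [J, A, D, B, G, K]
Visit J; enqueue Q → queue [A, D, B, G, K, Q]
Visit A; enqueue M → queue [D, B, G, K, Q, M]
Visit D → queue [B, G, K, Q, M]
Visit B → queue [G, K, Q, M]
Visit G → queue [K, Q, M]
Visit K → queue [Q, M]
Visit Q → queue [M]
Visit M → queue []

O, N, H, E, C, P, I, F, L, J, A, D, B, G, K, Q, M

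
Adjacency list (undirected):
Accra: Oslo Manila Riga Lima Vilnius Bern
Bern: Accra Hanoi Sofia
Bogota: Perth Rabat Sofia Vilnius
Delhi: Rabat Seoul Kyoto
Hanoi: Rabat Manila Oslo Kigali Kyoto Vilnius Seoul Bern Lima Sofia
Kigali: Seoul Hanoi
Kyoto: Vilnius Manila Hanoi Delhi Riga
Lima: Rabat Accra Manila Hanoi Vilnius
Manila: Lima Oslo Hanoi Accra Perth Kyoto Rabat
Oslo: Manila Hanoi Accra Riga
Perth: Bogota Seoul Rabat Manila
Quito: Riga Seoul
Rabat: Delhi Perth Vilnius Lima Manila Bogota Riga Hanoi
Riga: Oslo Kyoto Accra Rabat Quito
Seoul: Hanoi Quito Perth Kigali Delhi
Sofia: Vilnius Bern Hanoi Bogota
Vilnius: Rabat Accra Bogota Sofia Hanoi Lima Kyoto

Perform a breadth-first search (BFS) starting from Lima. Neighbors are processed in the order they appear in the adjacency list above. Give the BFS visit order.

Visit Lima; enqueue Rabat, Accra, Manila, Hanoi, Vilnius → queue [Rabat, Accra, Manila, Hanoi, Vilnius]
Visit Rabat; enqueue Delhi, Perth, Bogota, Riga → queue [Accra, Manila, Hanoi, Vilnius, Delhi, Perth, Bogota, Riga]
Visit Accra; enqueue Oslo, Bern → queue [Manila, Hanoi, Vilnius, Delhi, Perth, Bogota, Riga, Oslo, Bern]
Visit Manila; enqueue Kyoto → queue [Hanoi, Vilnius, Delhi, Perth, Bogota, Riga, Oslo, Bern, Kyoto]
Visit Hanoi; enqueue Kigali, Seoul, Sofia → queue [Vilnius, Delhi, Perth, Bogota, Riga, Oslo, Bern, Kyoto, Kigali, Seoul, Sofia]
Visit Vilnius → queue [Delhi, Perth, Bogota, Riga, Oslo, Bern, Kyoto, Kigali, Seoul, Sofia]
Visit Delhi → queue [Perth, Bogota, Riga, Oslo, Bern, Kyoto, Kigali, Seoul, Sofia]
Visit Perth → queue [Bogota, Riga, Oslo, Bern, Kyoto, Kigali, Seoul, Sofia]
Visit Bogota → queue [Riga, Oslo, Bern, Kyoto, Kigali, Seoul, Sofia]
Visit Riga; enqueue Quito → queue [Oslo, Bern, Kyoto, Kigali, Seoul, Sofia, Quito]
Visit Oslo → queue [Bern, Kyoto, Kigali, Seoul, Sofia, Quito]
Visit Bern → queue [Kyoto, Kigali, Seoul, Sofia, Quito]
Visit Kyoto → queue [Kigali, Seoul, Sofia, Quito]
Visit Kigali → queue [Seoul, Sofia, Quito]
Visit Seoul → queue [Sofia, Quito]
Visit Sofia → queue [Quito]
Visit Quito → queue []

Lima, Rabat, Accra, Manila, Hanoi, Vilnius, Delhi, Perth, Bogota, Riga, Oslo, Bern, Kyoto, Kigali, Seoul, Sofia, Quito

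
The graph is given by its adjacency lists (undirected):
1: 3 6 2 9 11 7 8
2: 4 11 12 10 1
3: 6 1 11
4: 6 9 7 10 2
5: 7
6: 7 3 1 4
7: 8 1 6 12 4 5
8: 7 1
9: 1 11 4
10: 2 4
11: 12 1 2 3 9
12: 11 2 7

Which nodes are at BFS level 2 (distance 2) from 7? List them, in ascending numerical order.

2, 3, 9, 10, 11

Level 0: 7
Level 1: 1, 4, 5, 6, 8, 12
Level 2: 2, 3, 9, 10, 11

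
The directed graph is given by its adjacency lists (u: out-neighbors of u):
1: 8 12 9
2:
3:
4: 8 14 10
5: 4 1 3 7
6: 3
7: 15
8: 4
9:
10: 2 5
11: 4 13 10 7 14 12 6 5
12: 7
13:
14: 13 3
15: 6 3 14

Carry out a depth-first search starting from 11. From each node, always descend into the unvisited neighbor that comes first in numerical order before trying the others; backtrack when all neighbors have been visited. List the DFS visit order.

11 → 4 → 8 → 10 → 2 → 5 → 1 → 9 → 12 → 7 → 15 → 3 → 6 → 14 → 13

Visit 11
11 → 4
4 → 8
4 → 10
10 → 2
10 → 5
5 → 1
1 → 9
1 → 12
12 → 7
7 → 15
15 → 3
15 → 6
15 → 14
14 → 13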